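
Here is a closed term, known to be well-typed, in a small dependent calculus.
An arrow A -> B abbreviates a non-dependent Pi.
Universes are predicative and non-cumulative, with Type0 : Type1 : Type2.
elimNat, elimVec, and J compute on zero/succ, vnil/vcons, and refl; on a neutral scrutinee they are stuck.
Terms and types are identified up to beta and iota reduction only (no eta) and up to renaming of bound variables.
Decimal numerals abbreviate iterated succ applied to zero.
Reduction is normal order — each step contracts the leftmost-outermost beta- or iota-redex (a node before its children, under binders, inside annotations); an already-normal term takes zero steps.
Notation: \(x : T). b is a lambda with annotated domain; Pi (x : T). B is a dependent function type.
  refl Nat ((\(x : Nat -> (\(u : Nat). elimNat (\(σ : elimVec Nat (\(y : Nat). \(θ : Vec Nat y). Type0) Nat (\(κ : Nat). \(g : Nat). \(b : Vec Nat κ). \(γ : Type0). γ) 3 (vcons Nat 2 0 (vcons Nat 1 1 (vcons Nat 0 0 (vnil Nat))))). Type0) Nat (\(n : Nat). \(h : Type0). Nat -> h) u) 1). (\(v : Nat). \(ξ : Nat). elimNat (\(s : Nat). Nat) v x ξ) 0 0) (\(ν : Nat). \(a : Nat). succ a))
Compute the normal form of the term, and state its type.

reduced normal form:
  refl Nat 0
inferred type:
  Eq Nat 0 0


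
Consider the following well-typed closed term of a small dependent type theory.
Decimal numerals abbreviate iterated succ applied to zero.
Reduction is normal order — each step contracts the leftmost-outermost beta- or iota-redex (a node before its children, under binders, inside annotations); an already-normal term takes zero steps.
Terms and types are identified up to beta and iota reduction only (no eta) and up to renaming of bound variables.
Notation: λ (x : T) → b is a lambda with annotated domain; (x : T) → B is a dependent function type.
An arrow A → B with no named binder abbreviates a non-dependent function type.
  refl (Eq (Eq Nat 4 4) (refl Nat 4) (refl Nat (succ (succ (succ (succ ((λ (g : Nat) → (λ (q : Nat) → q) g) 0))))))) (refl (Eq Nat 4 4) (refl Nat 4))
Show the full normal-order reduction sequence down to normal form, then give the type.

reduction (normal order):
  refl (Eq (Eq Nat 4 4) (refl Nat 4) (refl Nat (succ (succ (succ (succ ((λ (g : Nat) → (λ (q : Nat) → q) g) 0))))))) (refl (Eq Nat 4 4) (refl Nat 4))
  ~> refl (Eq (Eq Nat 4 4) (refl Nat 4) (refl Nat (succ (succ (succ (succ ((λ (g : Nat) → g) 0))))))) (refl (Eq Nat 4 4) (refl Nat 4))
  ~> refl (Eq (Eq Nat 4 4) (refl Nat 4) (refl Nat 4)) (refl (Eq Nat 4 4) (refl Nat 4))
type:
  Eq (Eq (Eq Nat 4 4) (refl Nat 4) (refl Nat 4)) (refl (Eq Nat 4 4) (refl Nat 4)) (refl (Eq Nat 4 4) (refl Nat 4))


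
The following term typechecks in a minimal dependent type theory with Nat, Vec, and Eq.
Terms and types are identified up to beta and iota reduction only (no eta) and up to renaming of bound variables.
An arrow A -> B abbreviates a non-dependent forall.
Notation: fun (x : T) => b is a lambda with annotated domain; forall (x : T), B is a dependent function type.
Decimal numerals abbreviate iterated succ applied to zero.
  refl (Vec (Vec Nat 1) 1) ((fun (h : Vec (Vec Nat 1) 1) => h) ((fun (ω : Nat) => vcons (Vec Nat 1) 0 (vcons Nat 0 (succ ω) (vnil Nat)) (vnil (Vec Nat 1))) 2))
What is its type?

type:
  Eq (Vec (Vec Nat 1) 1) (vcons (Vec Nat 1) 0 (vcons Nat 0 3 (vnil Nat)) (vnil (Vec Nat 1))) (vcons (Vec Nat 1) 0 (vcons Nat 0 3 (vnil Nat)) (vnil (Vec Nat 1)))


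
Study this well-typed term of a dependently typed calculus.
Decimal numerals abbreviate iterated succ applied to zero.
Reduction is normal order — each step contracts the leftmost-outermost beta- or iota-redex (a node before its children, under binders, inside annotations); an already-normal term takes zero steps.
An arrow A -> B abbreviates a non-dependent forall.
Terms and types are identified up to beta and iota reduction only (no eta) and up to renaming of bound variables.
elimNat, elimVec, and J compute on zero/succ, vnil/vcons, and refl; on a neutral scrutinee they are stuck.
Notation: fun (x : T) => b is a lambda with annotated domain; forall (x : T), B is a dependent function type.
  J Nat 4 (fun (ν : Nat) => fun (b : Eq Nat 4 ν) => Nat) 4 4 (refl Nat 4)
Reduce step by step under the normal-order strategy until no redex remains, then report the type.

normal-order reduction:
  J Nat 4 (fun (ν : Nat) => fun (b : Eq Nat 4 ν) => Nat) 4 4 (refl Nat 4)
  ~> 4
type:
  Nat


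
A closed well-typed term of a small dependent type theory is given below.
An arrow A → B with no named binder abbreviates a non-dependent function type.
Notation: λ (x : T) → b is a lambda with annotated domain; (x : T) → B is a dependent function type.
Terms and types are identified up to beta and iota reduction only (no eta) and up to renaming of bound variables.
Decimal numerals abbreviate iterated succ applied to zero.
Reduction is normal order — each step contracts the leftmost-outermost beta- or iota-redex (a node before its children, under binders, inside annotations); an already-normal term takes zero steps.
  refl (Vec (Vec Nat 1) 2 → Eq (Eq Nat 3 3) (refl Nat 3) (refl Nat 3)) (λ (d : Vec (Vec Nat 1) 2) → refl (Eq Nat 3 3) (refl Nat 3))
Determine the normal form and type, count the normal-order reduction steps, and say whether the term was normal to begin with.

resulting normal form:
  refl (Vec (Vec Nat 1) 2 → Eq (Eq Nat 3 3) (refl Nat 3) (refl Nat 3)) (λ (d : Vec (Vec Nat 1) 2) → refl (Eq Nat 3 3) (refl Nat 3))
type:
  Eq (Vec (Vec Nat 1) 2 → Eq (Eq Nat 3 3) (refl Nat 3) (refl Nat 3)) (λ (d : Vec (Vec Nat 1) 2) → refl (Eq Nat 3 3) (refl Nat 3)) (λ (μ : Vec (Vec Nat 1) 2) → refl (Eq Nat 3 3) (refl Nat 3))
steps to reach normal form (normal order): 0
already normal: yes


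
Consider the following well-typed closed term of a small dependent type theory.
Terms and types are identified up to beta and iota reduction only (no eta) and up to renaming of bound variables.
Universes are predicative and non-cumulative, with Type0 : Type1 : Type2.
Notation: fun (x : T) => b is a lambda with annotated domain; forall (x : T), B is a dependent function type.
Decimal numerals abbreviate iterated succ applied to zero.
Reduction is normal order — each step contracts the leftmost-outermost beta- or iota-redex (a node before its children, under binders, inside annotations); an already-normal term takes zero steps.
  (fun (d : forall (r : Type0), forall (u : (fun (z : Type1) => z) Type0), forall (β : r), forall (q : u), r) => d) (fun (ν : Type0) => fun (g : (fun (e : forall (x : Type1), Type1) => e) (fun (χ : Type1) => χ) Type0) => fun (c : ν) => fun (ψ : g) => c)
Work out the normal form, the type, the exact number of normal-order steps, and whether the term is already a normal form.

resulting normal form:
  fun (d : Type0) => fun (r : Type0) => fun (u : d) => fun (z : r) => u
the term's type:
  forall (d : Type0), forall (r : Type0), forall (u : d), forall (z : r), d
reduction steps (normal order): 3
started in normal form: no
first redex: a beta-redex


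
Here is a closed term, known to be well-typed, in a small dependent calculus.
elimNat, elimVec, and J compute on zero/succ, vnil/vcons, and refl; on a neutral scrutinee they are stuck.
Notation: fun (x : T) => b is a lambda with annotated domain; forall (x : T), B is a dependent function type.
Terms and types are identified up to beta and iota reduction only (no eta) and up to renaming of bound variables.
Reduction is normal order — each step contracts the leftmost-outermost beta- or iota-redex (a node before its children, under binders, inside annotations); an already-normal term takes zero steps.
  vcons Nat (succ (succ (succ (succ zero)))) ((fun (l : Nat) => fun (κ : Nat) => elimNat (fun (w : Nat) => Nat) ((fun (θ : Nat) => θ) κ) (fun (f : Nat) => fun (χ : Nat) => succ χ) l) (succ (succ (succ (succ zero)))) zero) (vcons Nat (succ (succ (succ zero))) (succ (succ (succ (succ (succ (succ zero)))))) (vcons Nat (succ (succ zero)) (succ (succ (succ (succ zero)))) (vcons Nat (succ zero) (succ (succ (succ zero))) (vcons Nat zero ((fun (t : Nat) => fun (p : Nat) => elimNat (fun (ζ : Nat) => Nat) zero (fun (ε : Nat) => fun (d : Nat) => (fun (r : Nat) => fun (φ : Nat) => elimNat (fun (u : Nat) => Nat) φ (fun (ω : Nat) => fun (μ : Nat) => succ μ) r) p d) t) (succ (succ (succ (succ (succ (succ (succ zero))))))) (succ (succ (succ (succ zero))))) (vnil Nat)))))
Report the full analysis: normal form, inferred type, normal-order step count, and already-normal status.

resulting normal form:
  vcons Nat (succ (succ (succ (succ zero)))) (succ (succ (succ (succ zero)))) (vcons Nat (succ (succ (succ zero))) (succ (succ (succ (succ (succ (succ zero)))))) (vcons Nat (succ (succ zero)) (succ (succ (succ (succ zero)))) (vcons Nat (succ zero) (succ (succ (succ zero))) (vcons Nat zero (succ (succ (succ (succ (succ (succ (succ (succ (succ (succ (succ (succ (succ (succ (succ (succ (succ (succ (succ (succ (succ (succ (succ (succ (succ (succ (succ (succ zero)))))))))))))))))))))))))))) (vnil Nat)))))
the term's type:
  Vec Nat (succ (succ (succ (succ (succ zero)))))
steps to reach normal form (normal order): 145
already normal: no
first redex: a beta-redex


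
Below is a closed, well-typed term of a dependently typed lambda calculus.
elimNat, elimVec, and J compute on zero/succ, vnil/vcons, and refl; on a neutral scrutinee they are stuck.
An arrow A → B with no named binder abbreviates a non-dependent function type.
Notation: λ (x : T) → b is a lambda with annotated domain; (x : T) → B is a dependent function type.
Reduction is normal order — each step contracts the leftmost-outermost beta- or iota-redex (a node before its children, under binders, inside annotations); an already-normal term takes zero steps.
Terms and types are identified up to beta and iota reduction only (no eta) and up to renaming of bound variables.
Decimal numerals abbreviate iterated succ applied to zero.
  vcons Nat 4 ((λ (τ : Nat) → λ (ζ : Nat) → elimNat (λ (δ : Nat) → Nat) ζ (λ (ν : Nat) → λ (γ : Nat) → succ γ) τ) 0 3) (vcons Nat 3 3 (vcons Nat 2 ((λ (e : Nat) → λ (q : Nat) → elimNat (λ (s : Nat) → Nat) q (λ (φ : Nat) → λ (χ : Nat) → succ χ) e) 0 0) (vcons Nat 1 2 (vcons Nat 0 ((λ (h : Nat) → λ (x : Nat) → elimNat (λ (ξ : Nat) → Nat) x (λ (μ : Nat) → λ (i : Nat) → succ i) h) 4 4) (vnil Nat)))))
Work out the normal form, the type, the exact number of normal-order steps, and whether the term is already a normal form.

normal form:
  vcons Nat 4 3 (vcons Nat 3 3 (vcons Nat 2 0 (vcons Nat 1 2 (vcons Nat 0 8 (vnil Nat)))))
the term's type:
  Vec Nat 5
steps to reach normal form (normal order): 21
already normal: no
first contracted redex: a beta-redex


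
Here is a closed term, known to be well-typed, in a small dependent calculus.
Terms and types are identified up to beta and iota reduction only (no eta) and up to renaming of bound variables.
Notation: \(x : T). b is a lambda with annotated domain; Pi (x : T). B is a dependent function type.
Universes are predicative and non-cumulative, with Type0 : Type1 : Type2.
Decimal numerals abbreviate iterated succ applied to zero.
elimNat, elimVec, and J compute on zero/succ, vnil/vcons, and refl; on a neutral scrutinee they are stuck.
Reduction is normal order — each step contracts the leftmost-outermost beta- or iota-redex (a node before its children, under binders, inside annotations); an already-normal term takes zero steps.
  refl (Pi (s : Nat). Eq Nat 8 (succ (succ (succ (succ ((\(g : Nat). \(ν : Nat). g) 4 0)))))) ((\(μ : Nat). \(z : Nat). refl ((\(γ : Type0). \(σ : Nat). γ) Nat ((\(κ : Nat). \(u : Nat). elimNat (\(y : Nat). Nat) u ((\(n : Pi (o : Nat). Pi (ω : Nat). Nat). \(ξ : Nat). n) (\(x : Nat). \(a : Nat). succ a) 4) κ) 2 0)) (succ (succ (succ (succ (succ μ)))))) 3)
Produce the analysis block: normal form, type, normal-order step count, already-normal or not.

resulting normal form:
  refl (Pi (s : Nat). Eq Nat 8 8) (\(g : Nat). refl Nat 8)
the term's type:
  Eq (Pi (s : Nat). Eq Nat 8 8) (\(g : Nat). refl Nat 8) (\(ν : Nat). refl Nat 8)
steps to reach normal form (normal order): 5
term was already normal: no
first contracted redex: a beta-redex


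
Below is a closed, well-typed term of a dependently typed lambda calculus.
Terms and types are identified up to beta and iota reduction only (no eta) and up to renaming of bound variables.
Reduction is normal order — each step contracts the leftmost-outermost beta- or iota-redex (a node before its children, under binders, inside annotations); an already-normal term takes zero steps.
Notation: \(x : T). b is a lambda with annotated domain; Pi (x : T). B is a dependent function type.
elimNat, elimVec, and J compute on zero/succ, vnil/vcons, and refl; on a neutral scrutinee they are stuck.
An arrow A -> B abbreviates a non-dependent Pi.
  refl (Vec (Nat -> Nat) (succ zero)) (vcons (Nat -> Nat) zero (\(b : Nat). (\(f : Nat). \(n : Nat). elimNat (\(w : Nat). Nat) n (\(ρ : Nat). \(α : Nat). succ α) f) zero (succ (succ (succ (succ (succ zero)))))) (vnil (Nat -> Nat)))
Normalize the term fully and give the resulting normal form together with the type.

normal form:
  refl (Vec (Nat -> Nat) (succ zero)) (vcons (Nat -> Nat) zero (\(b : Nat). succ (succ (succ (succ (succ zero))))) (vnil (Nat -> Nat)))
inferred type:
  Eq (Vec (Nat -> Nat) (succ zero)) (vcons (Nat -> Nat) zero (\(b : Nat). succ (succ (succ (succ (succ zero))))) (vnil (Nat -> Nat))) (vcons (Nat -> Nat) zero (\(f : Nat). succ (succ (succ (succ (succ zero))))) (vnil (Nat -> Nat)))


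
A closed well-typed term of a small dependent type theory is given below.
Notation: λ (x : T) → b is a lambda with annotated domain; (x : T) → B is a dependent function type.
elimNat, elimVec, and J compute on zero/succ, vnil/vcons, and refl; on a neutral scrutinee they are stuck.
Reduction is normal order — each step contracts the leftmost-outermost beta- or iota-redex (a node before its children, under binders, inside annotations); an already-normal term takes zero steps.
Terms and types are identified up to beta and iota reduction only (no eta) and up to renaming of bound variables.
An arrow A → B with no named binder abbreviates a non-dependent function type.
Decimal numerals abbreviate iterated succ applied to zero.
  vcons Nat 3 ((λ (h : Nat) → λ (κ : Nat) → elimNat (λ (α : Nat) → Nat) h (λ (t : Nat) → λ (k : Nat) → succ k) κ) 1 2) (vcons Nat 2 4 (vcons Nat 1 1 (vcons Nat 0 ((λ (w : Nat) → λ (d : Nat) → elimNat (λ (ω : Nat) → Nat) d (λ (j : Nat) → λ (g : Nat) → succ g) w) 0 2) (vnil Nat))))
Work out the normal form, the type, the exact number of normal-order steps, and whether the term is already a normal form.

reduced normal form:
  vcons Nat 3 3 (vcons Nat 2 4 (vcons Nat 1 1 (vcons Nat 0 2 (vnil Nat))))
the term's type:
  Vec Nat 4
steps to reach normal form (normal order): 12
term was already normal: no
first contracted redex: a beta-redex


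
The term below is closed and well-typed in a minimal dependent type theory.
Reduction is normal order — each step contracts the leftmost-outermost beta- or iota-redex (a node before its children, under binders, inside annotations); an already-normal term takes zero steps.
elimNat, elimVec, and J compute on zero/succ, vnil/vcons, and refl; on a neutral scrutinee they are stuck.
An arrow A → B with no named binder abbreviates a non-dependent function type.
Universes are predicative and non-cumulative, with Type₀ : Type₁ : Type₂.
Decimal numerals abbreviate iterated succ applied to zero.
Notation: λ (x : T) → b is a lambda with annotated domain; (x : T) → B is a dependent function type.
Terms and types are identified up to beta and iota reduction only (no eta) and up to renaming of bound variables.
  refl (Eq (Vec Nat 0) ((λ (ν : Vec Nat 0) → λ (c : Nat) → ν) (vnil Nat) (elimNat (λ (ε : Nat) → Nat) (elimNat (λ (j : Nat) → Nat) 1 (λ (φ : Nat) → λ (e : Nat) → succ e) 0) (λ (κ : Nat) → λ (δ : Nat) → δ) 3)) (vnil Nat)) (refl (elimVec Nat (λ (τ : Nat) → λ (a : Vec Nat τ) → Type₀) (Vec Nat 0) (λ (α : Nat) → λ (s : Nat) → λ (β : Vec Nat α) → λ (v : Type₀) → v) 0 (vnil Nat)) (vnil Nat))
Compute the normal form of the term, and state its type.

normal form:
  refl (Eq (Vec Nat 0) (vnil Nat) (vnil Nat)) (refl (Vec Nat 0) (vnil Nat))
the term's type:
  Eq (Eq (Vec Nat 0) (vnil Nat) (vnil Nat)) (refl (Vec Nat 0) (vnil Nat)) (refl (Vec Nat 0) (vnil Nat))


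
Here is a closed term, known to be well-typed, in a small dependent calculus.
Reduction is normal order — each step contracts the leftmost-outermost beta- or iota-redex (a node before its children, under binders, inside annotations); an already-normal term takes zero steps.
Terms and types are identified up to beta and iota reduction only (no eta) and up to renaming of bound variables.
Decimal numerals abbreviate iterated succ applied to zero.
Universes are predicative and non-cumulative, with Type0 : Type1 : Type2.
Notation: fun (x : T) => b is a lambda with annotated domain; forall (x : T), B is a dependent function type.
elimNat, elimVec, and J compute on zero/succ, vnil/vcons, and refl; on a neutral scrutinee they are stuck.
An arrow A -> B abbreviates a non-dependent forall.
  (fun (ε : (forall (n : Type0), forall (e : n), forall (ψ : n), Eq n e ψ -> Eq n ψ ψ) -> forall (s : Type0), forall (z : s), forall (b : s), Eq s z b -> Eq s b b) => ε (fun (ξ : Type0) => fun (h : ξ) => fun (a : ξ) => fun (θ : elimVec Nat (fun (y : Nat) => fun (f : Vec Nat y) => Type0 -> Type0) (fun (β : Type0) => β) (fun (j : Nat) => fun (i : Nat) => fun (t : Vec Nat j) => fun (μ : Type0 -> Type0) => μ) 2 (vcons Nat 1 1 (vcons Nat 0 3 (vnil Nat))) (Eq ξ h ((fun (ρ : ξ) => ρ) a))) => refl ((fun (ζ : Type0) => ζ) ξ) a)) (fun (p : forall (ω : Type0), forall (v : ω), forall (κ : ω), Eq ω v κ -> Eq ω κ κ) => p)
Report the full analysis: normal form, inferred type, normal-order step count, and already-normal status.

resulting normal form:
  fun (ε : Type0) => fun (n : ε) => fun (e : ε) => fun (ψ : Eq ε n e) => refl ε e
type:
  forall (ε : Type0), forall (n : ε), forall (e : ε), Eq ε n e -> Eq ε e e
reduction steps (normal order): 16
term was already normal: no
first contracted redex: a beta-redex


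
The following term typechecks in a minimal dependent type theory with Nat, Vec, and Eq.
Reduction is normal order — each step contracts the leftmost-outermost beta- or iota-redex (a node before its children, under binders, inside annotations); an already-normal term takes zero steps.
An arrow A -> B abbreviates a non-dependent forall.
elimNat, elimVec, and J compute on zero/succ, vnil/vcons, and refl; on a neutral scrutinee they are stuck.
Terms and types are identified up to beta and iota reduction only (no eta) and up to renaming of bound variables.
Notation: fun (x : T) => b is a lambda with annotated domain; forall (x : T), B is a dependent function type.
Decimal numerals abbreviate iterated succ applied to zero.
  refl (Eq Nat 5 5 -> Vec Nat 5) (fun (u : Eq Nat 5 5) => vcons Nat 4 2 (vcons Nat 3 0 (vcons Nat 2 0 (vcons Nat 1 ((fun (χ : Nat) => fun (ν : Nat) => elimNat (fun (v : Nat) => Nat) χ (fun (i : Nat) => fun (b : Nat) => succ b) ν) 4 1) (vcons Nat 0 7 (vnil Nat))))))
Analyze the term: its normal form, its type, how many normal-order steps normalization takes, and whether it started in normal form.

normal form:
  refl (Eq Nat 5 5 -> Vec Nat 5) (fun (u : Eq Nat 5 5) => vcons Nat 4 2 (vcons Nat 3 0 (vcons Nat 2 0 (vcons Nat 1 5 (vcons Nat 0 7 (vnil Nat))))))
type:
  Eq (Eq Nat 5 5 -> Vec Nat 5) (fun (u : Eq Nat 5 5) => vcons Nat 4 2 (vcons Nat 3 0 (vcons Nat 2 0 (vcons Nat 1 5 (vcons Nat 0 7 (vnil Nat)))))) (fun (χ : Eq Nat 5 5) => vcons Nat 4 2 (vcons Nat 3 0 (vcons Nat 2 0 (vcons Nat 1 5 (vcons Nat 0 7 (vnil Nat))))))
reduction steps (normal order): 6
started in normal form: no
first redex: a beta-redex


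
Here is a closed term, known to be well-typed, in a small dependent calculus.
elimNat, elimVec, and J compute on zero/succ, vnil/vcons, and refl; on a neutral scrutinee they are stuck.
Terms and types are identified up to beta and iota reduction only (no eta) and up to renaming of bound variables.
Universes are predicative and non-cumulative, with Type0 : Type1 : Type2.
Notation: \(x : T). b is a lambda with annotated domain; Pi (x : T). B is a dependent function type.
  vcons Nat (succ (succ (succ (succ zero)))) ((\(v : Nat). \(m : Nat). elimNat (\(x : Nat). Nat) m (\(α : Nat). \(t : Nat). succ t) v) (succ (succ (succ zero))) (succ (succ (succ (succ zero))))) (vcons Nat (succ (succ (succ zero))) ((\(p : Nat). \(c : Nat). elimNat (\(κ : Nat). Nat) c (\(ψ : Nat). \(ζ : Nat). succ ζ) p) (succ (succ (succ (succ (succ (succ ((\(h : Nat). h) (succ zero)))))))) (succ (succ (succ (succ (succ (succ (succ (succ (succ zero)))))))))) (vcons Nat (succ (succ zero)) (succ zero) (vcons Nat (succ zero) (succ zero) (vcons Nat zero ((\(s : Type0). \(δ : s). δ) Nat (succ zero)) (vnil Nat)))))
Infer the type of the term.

inferred type:
  Vec Nat (succ (succ (succ (succ (succ zero)))))


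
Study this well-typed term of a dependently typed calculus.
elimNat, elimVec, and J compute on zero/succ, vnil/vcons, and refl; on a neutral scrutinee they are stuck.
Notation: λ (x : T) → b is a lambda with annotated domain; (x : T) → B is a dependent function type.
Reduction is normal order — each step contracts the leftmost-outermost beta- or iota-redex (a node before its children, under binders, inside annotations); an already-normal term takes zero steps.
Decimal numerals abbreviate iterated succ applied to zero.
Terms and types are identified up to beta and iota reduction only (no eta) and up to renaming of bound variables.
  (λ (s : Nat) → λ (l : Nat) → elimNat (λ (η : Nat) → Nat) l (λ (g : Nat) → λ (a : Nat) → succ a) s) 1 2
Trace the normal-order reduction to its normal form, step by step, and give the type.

normal-order reduction sequence:
  (λ (s : Nat) → λ (l : Nat) → elimNat (λ (η : Nat) → Nat) l (λ (g : Nat) → λ (a : Nat) → succ a) s) 1 2
  ~> (λ (s : Nat) → elimNat (λ (l : Nat) → Nat) s (λ (η : Nat) → λ (g : Nat) → succ g) 1) 2
  ~> elimNat (λ (s : Nat) → Nat) 2 (λ (l : Nat) → λ (η : Nat) → succ η) 1
  ~> (λ (s : Nat) → λ (l : Nat) → succ l) 0 (elimNat (λ (η : Nat) → Nat) 2 (λ (g : Nat) → λ (a : Nat) → succ a) 0)
  ~> (λ (s : Nat) → succ s) (elimNat (λ (l : Nat) → Nat) 2 (λ (η : Nat) → λ (g : Nat) → succ g) 0)
  ~> succ (elimNat (λ (s : Nat) → Nat) 2 (λ (l : Nat) → λ (η : Nat) → succ η) 0)
  ~> 3
the term's type:
  Nat


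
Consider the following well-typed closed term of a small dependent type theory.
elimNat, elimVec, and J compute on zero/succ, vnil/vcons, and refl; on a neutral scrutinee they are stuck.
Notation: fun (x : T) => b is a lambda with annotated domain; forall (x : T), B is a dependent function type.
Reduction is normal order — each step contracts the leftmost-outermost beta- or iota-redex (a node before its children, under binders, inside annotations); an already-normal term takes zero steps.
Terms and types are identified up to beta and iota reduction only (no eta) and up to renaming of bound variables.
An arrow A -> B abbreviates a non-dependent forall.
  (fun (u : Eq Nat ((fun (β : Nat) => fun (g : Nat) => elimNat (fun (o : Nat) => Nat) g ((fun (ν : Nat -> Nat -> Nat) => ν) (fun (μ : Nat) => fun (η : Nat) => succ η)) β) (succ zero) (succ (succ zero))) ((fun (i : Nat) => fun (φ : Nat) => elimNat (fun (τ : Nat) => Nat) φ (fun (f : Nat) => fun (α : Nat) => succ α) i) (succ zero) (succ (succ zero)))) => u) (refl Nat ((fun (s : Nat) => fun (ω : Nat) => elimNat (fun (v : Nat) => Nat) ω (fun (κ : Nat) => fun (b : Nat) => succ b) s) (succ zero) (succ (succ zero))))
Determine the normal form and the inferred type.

reduced normal form:
  refl Nat (succ (succ (succ zero)))
the term's type:
  Eq Nat (succ (succ (succ zero))) (succ (succ (succ zero)))


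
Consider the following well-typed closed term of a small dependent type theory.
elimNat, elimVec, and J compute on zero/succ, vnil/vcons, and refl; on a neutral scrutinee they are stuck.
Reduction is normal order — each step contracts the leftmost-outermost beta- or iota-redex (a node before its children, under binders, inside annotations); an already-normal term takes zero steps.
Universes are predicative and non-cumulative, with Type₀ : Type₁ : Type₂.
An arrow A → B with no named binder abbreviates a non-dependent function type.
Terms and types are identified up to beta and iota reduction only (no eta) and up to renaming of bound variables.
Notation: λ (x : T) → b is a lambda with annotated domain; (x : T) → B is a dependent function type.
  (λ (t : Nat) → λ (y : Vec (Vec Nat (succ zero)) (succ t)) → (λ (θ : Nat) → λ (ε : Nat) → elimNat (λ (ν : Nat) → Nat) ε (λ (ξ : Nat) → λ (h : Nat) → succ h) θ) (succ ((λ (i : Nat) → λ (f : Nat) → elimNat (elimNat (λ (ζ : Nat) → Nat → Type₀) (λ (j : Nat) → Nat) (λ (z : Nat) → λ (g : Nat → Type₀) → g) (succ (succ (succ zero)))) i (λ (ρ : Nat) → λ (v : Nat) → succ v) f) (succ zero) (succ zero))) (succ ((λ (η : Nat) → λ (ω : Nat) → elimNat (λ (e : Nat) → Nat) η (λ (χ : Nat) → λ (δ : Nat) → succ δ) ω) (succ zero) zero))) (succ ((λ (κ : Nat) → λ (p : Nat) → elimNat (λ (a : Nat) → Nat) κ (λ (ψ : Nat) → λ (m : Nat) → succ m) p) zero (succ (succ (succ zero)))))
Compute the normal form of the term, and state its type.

normal form:
  λ (t : Vec (Vec Nat (succ zero)) (succ (succ (succ (succ (succ zero)))))) → succ (succ (succ (succ (succ zero))))
inferred type:
  Vec (Vec Nat (succ zero)) (succ (succ (succ (succ (succ zero))))) → Nat


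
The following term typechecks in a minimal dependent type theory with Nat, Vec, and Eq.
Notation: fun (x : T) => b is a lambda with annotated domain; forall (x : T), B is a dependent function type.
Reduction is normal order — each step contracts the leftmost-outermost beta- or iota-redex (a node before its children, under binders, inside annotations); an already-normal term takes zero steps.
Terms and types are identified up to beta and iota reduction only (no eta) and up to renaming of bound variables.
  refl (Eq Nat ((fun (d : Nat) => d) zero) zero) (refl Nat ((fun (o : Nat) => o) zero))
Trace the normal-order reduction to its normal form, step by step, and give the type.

reduction (normal order):
  refl (Eq Nat ((fun (d : Nat) => d) zero) zero) (refl Nat ((fun (o : Nat) => o) zero))
  ~> refl (Eq Nat zero zero) (refl Nat ((fun (d : Nat) => d) zero))
  ~> refl (Eq Nat zero zero) (refl Nat zero)
the term's type:
  Eq (Eq Nat zero zero) (refl Nat zero) (refl Nat zero)


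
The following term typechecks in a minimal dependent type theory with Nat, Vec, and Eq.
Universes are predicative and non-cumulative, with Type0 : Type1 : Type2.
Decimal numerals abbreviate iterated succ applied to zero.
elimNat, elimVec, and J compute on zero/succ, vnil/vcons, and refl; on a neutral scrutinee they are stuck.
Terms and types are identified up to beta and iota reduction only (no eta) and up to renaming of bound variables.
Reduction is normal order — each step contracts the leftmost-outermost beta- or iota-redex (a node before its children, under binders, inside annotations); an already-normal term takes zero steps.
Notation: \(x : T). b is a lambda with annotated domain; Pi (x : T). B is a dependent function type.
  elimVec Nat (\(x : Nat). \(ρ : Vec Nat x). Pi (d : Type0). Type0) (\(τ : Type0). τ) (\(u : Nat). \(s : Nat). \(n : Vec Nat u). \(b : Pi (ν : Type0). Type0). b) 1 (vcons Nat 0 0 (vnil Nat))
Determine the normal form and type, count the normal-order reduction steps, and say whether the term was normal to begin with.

normal form:
  \(x : Type0). x
inferred type:
  Pi (x : Type0). Type0
steps to reach normal form (normal order): 6
already normal: no
first contracted redex: an elimVec iota-redex


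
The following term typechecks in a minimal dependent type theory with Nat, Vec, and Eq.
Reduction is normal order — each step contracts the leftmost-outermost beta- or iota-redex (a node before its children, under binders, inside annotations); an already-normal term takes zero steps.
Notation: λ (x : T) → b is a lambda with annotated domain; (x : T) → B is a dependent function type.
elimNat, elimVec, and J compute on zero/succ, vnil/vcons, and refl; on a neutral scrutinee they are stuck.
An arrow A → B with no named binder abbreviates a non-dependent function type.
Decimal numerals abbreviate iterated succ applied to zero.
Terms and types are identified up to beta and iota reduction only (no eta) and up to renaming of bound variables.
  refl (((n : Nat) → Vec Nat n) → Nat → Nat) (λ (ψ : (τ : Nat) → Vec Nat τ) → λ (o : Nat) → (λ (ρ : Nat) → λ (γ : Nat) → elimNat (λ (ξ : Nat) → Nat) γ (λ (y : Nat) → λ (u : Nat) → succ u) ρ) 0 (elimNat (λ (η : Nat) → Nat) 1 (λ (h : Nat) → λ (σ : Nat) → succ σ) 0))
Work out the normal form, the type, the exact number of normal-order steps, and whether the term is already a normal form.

reduced normal form:
  refl (((n : Nat) → Vec Nat n) → Nat → Nat) (λ (ψ : (τ : Nat) → Vec Nat τ) → λ (o : Nat) → 1)
the term's type:
  Eq (((n : Nat) → Vec Nat n) → Nat → Nat) (λ (ψ : (τ : Nat) → Vec Nat τ) → λ (o : Nat) → 1) (λ (ρ : (γ : Nat) → Vec Nat γ) → λ (ξ : Nat) → 1)
steps to reach normal form (normal order): 4
term was already normal: no
first contracted redex: a beta-redex


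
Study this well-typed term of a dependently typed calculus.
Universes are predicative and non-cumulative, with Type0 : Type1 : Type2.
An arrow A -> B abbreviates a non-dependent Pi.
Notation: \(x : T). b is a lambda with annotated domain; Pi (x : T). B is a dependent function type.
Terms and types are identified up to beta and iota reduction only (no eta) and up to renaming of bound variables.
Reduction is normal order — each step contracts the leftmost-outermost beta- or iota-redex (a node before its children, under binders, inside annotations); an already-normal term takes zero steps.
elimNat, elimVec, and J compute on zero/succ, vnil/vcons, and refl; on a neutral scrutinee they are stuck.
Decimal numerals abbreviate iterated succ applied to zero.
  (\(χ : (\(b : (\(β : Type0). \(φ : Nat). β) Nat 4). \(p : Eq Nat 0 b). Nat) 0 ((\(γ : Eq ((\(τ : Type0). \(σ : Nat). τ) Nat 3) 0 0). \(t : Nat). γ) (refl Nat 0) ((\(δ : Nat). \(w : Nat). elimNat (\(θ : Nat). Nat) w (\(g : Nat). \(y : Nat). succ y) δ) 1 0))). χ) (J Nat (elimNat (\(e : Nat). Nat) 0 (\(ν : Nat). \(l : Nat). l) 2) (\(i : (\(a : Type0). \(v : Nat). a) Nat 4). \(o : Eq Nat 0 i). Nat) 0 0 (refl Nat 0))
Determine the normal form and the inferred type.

resulting normal form:
  0
inferred type:
  Nat
observation: 2 normal-order steps normalize the term, beginning with a beta-redex.


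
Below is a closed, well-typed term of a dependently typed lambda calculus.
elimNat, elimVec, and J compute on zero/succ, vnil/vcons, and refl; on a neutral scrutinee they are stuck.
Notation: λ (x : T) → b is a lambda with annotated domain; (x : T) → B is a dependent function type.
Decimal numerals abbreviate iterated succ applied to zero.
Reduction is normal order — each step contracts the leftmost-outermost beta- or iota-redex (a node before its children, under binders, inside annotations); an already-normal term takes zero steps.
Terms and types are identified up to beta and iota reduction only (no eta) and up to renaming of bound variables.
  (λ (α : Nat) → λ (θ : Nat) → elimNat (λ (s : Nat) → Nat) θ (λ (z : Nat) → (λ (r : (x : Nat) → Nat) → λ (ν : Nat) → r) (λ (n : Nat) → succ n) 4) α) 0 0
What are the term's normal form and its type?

resulting normal form:
  0
the term's type:
  Nat


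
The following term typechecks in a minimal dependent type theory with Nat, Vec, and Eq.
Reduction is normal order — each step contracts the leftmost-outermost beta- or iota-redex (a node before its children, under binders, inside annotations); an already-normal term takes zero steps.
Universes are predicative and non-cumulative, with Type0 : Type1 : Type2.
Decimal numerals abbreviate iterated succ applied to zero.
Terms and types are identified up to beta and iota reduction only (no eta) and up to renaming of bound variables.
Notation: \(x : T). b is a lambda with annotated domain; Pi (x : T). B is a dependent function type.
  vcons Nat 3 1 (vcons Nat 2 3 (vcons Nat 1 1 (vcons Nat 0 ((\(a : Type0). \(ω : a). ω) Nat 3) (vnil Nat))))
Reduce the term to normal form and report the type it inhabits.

normal form:
  vcons Nat 3 1 (vcons Nat 2 3 (vcons Nat 1 1 (vcons Nat 0 3 (vnil Nat))))
inferred type:
  Vec Nat 4


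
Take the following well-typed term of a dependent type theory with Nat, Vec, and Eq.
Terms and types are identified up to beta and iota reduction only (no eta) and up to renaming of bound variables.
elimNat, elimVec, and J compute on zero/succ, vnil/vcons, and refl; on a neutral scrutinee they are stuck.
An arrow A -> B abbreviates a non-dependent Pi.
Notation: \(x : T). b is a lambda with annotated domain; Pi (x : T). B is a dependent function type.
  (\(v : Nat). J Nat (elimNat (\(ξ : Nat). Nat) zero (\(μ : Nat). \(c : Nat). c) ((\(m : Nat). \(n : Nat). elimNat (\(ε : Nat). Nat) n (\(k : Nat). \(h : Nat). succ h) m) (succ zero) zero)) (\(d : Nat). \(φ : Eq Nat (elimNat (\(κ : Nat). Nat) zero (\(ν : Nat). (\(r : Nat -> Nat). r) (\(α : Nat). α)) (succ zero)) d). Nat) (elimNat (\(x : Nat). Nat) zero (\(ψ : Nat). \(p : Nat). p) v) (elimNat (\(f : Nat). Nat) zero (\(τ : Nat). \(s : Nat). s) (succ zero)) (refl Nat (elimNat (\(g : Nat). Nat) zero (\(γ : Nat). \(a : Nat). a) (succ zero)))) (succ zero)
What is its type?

type:
  Nat


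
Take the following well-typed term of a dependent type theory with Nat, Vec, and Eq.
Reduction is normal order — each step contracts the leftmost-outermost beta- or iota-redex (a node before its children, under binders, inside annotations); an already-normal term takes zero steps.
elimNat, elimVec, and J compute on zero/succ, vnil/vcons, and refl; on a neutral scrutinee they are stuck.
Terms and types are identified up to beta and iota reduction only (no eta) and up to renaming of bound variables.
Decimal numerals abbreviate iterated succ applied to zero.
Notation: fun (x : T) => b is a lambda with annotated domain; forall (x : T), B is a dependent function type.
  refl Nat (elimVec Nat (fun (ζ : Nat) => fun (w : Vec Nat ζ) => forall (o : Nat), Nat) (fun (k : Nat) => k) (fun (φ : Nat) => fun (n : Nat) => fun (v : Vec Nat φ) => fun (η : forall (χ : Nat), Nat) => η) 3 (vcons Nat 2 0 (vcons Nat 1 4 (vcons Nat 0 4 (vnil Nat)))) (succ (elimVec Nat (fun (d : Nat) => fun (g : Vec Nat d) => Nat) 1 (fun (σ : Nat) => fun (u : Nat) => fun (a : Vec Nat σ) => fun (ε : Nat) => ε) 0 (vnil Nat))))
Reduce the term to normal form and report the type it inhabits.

reduced normal form:
  refl Nat 2
inferred type:
  Eq Nat 2 2
observation: contracting an elimVec iota-redex first, the term normalizes in 18 steps.


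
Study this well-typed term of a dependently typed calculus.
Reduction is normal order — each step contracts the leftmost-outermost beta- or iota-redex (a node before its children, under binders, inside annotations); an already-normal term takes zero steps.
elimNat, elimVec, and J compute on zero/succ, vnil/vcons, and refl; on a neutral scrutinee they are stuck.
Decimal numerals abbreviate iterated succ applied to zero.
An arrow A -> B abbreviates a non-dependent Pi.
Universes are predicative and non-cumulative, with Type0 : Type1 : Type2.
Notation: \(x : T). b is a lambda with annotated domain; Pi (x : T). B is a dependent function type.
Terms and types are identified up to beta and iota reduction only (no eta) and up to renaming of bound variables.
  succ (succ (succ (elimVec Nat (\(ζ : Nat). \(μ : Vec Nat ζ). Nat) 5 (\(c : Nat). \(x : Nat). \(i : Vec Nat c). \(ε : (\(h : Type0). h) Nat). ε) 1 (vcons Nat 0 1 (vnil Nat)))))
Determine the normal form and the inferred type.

resulting normal form:
  8
type:
  Nat


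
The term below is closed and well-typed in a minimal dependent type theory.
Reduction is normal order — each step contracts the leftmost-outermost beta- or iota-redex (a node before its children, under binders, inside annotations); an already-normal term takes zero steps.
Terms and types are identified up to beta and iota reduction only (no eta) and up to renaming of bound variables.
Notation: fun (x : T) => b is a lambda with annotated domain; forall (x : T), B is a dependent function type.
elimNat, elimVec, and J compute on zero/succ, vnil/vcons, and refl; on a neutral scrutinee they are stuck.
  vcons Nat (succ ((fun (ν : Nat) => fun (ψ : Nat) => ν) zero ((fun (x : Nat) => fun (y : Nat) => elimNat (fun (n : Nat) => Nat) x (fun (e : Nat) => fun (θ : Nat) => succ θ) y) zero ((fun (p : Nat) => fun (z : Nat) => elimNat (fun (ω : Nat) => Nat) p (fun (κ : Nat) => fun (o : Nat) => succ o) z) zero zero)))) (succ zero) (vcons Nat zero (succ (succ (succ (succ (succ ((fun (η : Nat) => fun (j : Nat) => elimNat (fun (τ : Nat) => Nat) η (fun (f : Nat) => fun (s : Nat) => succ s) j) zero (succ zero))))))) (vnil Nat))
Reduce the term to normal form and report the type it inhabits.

reduced normal form:
  vcons Nat (succ zero) (succ zero) (vcons Nat zero (succ (succ (succ (succ (succ (succ zero)))))) (vnil Nat))
type:
  Vec Nat (succ (succ zero))


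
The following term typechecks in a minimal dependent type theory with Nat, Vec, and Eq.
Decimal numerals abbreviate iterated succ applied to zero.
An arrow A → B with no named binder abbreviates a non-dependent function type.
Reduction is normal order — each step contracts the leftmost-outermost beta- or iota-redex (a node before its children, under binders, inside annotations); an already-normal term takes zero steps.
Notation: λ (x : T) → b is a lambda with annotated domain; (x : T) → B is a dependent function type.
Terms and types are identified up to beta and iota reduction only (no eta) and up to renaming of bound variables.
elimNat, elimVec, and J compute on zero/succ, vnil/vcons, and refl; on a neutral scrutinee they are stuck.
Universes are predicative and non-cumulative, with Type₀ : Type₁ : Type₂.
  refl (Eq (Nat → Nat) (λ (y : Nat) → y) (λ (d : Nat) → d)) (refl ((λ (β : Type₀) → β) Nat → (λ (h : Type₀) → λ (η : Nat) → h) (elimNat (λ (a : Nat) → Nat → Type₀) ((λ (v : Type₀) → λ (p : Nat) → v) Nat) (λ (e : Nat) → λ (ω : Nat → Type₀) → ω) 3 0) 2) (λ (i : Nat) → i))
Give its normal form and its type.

normal form:
  refl (Eq (Nat → Nat) (λ (y : Nat) → y) (λ (d : Nat) → d)) (refl (Nat → Nat) (λ (β : Nat) → β))
inferred type:
  Eq (Eq (Nat → Nat) (λ (y : Nat) → y) (λ (d : Nat) → d)) (refl (Nat → Nat) (λ (β : Nat) → β)) (refl (Nat → Nat) (λ (h : Nat) → h))
observation: normalization takes exactly 15 steps under the normal-order strategy.


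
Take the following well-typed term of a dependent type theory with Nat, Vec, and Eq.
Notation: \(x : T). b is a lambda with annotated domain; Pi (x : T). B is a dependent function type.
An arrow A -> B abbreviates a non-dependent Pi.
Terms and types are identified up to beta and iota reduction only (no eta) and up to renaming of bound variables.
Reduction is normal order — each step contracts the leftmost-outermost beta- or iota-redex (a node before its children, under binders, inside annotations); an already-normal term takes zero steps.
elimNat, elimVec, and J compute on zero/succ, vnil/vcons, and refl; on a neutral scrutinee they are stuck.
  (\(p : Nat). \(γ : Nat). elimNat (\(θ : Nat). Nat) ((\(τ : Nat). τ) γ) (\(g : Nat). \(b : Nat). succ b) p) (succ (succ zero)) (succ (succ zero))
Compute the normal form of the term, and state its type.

resulting normal form:
  succ (succ (succ (succ zero)))
the term's type:
  Nat
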